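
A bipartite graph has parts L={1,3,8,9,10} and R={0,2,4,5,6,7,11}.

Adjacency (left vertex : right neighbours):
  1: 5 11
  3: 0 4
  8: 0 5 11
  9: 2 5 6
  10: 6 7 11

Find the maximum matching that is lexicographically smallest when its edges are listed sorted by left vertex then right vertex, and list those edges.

Lex-smallest maximum matching: {(1,5), (3,0), (8,11), (9,2), (10,6)}

|M| = 5 (so the lex-smallest maximum matching has 5 edges)
process left vertices in ascending order; for each, take the smallest-labelled available neighbour that still permits 5 edges overall, or leave it unmatched if none does
lex-smallest matching: {1-5, 3-0, 8-11, 9-2, 10-6}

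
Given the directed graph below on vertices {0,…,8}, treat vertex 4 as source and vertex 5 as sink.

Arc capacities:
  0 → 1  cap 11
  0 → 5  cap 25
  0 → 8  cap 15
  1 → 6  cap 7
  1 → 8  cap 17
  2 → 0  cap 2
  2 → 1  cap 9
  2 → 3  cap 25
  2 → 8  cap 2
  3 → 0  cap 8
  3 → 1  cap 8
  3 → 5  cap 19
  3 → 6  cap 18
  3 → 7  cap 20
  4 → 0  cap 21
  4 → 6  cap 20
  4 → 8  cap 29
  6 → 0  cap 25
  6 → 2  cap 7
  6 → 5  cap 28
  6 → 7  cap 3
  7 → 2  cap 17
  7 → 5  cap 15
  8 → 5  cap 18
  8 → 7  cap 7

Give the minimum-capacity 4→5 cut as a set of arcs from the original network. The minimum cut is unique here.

Min-cut arcs: {(4,0), (4,6), (8,5), (8,7)} (total capacity 66)

augment #1: 4→0→5 push 21
augment #2: 4→6→5 push 20
augment #3: 4→8→5 push 18
augment #4: 4→8→7→5 push 7
max flow = 66; residual-reachable set from 4 gives S-side
cut edges (S→T): {(4,0), (4,6), (8,5), (8,7)} total cap 66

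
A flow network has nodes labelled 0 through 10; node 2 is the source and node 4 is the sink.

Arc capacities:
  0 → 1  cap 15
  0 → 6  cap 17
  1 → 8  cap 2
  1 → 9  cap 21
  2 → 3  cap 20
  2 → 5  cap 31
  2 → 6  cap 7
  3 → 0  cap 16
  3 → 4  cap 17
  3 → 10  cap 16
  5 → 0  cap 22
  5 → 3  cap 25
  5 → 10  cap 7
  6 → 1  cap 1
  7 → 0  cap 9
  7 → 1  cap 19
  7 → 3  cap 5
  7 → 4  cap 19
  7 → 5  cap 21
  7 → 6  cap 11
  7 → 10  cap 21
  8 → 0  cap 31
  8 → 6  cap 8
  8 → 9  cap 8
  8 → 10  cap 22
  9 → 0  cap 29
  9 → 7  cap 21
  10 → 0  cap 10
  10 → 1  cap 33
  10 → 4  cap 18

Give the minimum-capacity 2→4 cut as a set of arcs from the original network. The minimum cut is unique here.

augment #1: 2→3→4 push 17
augment #2: 2→3→10→4 push 3
augment #3: 2→5→10→4 push 7
augment #4: 2→5→3→10→4 push 8
augment #5: 2→6→1→9→7→4 push 1
augment #6: 2→5→0→1→9→7→4 push 15
augment #7: 2→5→3→10→1→9→7→4 push 1
max flow = 52; residual-reachable set from 2 gives S-side
cut edges (S→T): {(2,3), (2,5), (6,1)} total cap 52

Min-cut arcs: {(2,3), (2,5), (6,1)} (total capacity 52)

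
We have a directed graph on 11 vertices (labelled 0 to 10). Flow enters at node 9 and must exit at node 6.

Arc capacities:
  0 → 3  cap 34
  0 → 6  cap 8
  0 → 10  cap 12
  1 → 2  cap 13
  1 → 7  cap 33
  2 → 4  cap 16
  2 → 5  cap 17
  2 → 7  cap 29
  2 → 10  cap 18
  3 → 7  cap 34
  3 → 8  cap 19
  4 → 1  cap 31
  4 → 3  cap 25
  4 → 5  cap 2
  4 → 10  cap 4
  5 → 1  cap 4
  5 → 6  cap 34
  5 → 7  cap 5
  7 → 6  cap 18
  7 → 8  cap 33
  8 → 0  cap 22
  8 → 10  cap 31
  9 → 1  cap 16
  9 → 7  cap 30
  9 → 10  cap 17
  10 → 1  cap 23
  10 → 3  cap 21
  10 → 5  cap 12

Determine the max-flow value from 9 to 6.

Maximum flow value: 51

augment #1: 9→7→6 bottleneck 18, total now 18
augment #2: 9→10→5→6 bottleneck 12, total now 30
augment #3: 9→1→2→5→6 bottleneck 13, total now 43
augment #4: 9→7→8→0→6 bottleneck 8, total now 51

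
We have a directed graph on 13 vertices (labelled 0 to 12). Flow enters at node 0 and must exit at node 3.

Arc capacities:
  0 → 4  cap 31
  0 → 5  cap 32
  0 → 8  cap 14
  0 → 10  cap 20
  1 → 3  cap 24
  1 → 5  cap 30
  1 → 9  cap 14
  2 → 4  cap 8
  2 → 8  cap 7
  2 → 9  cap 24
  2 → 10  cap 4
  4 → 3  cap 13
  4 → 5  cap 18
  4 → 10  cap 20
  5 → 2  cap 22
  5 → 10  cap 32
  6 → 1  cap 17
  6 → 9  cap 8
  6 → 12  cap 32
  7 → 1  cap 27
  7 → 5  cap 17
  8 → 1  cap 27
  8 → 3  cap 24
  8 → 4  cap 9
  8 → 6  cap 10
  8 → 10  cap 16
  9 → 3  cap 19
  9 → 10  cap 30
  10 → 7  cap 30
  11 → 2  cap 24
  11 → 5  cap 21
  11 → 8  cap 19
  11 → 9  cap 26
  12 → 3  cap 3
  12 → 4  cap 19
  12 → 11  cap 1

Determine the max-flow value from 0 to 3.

augment #1: 0→4→3 bottleneck 13, total now 13
augment #2: 0→8→3 bottleneck 14, total now 27
augment #3: 0→5→2→8→3 bottleneck 7, total now 34
augment #4: 0→5→2→9→3 bottleneck 15, total now 49
augment #5: 0→10→7→1→3 bottleneck 20, total now 69
augment #6: 0→4→10→7→1→3 bottleneck 4, total now 73
augment #7: 0→4→10→7→1→9→3 bottleneck 3, total now 76

Maximum flow value: 76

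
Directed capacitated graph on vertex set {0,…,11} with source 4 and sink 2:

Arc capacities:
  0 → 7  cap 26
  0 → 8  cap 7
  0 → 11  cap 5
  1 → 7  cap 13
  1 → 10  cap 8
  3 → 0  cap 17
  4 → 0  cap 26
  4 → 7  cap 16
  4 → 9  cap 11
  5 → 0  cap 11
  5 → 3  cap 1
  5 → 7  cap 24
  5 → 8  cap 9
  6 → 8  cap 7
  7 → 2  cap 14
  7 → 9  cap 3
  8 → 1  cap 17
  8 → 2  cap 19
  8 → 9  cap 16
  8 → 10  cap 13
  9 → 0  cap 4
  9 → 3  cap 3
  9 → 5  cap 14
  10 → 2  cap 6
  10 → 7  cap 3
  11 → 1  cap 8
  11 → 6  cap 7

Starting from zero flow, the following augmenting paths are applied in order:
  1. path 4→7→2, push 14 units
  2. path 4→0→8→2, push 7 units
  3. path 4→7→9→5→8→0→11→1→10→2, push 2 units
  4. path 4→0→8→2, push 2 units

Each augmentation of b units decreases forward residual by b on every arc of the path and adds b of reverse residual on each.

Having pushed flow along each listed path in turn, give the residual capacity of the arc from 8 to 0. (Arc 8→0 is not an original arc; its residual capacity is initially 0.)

Residual capacity of (8,0): 7

after path 1 (4→7→2, push 14): res(8,0)=0
after path 2 (4→0→8→2, push 7): res(8,0)=7
after path 3 (4→7→9→5→8→0→11→1→10→2, push 2): res(8,0)=5
after path 4 (4→0→8→2, push 2): res(8,0)=7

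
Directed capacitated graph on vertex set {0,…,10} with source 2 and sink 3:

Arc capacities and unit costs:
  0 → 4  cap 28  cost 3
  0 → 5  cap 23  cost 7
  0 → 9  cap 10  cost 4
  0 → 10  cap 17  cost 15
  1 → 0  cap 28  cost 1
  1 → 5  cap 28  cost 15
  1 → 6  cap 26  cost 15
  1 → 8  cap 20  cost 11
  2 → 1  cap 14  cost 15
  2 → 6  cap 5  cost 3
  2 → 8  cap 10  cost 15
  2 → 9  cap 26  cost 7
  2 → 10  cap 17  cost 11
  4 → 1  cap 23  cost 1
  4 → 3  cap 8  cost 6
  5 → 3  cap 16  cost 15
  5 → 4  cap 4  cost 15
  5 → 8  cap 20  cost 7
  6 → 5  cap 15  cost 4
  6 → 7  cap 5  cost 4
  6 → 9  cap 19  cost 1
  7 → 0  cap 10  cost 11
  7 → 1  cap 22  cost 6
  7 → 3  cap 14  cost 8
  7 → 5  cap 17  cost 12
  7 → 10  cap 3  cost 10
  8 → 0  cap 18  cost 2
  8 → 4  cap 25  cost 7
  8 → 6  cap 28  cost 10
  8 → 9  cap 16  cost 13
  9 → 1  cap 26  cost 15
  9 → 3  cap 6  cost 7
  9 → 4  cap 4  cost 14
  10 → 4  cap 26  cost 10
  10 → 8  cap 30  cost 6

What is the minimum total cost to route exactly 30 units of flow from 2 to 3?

Minimum cost for 30 units: 782

shortest-cost path #1: 2→6→9→3 push 5 @ unit cost 11 (adds 55)
shortest-cost path #2: 2→9→3 push 1 @ unit cost 14 (adds 14)
shortest-cost path #3: 2→9→6→7→3 push 5 @ unit cost 18 (adds 90)
shortest-cost path #4: 2→1→0→4→3 push 8 @ unit cost 25 (adds 200)
shortest-cost path #5: 2→1→0→5→3 push 6 @ unit cost 38 (adds 228)
shortest-cost path #6: 2→8→0→5→3 push 5 @ unit cost 39 (adds 195)
total cost = 782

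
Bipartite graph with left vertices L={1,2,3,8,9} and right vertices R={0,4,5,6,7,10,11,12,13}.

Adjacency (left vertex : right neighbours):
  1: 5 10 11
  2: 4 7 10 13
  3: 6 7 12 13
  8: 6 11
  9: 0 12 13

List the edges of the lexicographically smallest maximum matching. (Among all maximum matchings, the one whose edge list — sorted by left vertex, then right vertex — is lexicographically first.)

Lex-smallest maximum matching: {(1,5), (2,4), (3,6), (8,11), (9,0)}

|M| = 5 (so the lex-smallest maximum matching has 5 edges)
process left vertices in ascending order; for each, take the smallest-labelled available neighbour that still permits 5 edges overall, or leave it unmatched if none does
lex-smallest matching: {1-5, 2-4, 3-6, 8-11, 9-0}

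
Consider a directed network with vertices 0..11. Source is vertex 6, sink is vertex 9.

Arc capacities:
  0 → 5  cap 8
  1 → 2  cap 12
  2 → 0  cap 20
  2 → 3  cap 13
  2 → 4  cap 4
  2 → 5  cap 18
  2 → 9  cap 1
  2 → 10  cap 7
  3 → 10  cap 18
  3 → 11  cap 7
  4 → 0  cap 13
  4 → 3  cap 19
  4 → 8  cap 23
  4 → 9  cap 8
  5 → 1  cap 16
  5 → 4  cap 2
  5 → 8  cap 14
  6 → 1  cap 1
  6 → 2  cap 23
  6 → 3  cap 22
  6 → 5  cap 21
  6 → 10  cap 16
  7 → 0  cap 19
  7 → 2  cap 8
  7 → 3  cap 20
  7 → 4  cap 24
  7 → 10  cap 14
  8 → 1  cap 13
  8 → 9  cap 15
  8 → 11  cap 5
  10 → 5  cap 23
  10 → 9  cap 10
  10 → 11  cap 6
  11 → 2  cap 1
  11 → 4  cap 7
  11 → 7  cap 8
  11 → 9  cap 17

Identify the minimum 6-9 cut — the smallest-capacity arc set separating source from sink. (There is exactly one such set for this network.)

augment #1: 6→2→9 push 1
augment #2: 6→10→9 push 10
augment #3: 6→2→4→9 push 4
augment #4: 6→3→11→9 push 7
augment #5: 6→5→4→9 push 2
augment #6: 6→5→8→9 push 14
augment #7: 6→10→11→9 push 6
max flow = 44; residual-reachable set from 6 gives S-side
cut edges (S→T): {(2,4), (2,9), (3,11), (5,4), (5,8), (10,9), (10,11)} total cap 44

Min-cut arcs: {(2,4), (2,9), (3,11), (5,4), (5,8), (10,9), (10,11)} (total capacity 44)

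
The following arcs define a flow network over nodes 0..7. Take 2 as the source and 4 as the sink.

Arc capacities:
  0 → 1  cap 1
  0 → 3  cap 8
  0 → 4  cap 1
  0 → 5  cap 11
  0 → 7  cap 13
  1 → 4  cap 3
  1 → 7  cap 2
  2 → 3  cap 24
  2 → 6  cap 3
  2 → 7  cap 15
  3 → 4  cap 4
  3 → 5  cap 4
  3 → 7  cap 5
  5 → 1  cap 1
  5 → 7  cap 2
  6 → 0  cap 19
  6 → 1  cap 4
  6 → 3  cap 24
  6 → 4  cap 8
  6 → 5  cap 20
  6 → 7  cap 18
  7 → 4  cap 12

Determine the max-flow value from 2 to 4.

augment #1: 2→3→4 bottleneck 4, total now 4
augment #2: 2→6→4 bottleneck 3, total now 7
augment #3: 2→7→4 bottleneck 12, total now 19
augment #4: 2→3→5→1→4 bottleneck 1, total now 20

Maximum flow value: 20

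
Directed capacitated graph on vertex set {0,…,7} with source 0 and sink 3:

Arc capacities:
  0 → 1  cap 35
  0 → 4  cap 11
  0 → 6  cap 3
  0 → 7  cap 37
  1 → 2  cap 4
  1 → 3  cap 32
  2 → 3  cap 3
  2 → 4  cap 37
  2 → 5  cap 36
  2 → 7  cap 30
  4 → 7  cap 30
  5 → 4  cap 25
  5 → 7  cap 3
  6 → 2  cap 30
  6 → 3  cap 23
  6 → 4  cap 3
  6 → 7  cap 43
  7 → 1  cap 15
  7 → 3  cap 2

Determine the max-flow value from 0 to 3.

augment #1: 0→1→3 bottleneck 32, total now 32
augment #2: 0→6→3 bottleneck 3, total now 35
augment #3: 0→7→3 bottleneck 2, total now 37
augment #4: 0→1→2→3 bottleneck 3, total now 40

Maximum flow value: 40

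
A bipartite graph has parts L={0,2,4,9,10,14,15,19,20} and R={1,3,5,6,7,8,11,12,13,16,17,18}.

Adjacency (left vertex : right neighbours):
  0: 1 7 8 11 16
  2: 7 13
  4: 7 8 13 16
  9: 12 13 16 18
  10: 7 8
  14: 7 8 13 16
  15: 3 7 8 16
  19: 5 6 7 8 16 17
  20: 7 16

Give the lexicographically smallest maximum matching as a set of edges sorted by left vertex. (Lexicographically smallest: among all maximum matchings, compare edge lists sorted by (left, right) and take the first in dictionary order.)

|M| = 8 (so the lex-smallest maximum matching has 8 edges)
process left vertices in ascending order; for each, take the smallest-labelled available neighbour that still permits 8 edges overall, or leave it unmatched if none does
lex-smallest matching: {0-1, 2-7, 4-8, 9-12, 14-13, 15-3, 19-5, 20-16}

Lex-smallest maximum matching: {(0,1), (2,7), (4,8), (9,12), (14,13), (15,3), (19,5), (20,16)}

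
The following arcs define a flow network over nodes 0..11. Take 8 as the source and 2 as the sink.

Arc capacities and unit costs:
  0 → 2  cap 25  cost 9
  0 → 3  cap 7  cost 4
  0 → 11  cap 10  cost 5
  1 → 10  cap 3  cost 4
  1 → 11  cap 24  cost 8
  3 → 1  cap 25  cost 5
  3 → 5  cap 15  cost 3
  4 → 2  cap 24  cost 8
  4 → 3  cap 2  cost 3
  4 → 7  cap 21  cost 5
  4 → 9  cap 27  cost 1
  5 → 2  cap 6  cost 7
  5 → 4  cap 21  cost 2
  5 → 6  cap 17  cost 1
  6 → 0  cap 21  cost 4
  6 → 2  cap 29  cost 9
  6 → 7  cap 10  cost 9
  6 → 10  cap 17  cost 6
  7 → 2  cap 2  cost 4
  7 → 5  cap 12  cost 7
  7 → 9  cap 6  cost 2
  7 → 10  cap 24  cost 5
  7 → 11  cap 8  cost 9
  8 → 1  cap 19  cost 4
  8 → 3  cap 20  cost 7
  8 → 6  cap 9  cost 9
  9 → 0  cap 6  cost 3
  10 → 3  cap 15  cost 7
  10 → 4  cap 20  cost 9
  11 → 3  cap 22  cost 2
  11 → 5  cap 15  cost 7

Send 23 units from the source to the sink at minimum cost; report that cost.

shortest-cost path #1: 8→3→5→2 push 6 @ unit cost 17 (adds 102)
shortest-cost path #2: 8→6→2 push 9 @ unit cost 18 (adds 162)
shortest-cost path #3: 8→3→5→6→2 push 8 @ unit cost 20 (adds 160)
total cost = 424

Minimum cost for 23 units: 424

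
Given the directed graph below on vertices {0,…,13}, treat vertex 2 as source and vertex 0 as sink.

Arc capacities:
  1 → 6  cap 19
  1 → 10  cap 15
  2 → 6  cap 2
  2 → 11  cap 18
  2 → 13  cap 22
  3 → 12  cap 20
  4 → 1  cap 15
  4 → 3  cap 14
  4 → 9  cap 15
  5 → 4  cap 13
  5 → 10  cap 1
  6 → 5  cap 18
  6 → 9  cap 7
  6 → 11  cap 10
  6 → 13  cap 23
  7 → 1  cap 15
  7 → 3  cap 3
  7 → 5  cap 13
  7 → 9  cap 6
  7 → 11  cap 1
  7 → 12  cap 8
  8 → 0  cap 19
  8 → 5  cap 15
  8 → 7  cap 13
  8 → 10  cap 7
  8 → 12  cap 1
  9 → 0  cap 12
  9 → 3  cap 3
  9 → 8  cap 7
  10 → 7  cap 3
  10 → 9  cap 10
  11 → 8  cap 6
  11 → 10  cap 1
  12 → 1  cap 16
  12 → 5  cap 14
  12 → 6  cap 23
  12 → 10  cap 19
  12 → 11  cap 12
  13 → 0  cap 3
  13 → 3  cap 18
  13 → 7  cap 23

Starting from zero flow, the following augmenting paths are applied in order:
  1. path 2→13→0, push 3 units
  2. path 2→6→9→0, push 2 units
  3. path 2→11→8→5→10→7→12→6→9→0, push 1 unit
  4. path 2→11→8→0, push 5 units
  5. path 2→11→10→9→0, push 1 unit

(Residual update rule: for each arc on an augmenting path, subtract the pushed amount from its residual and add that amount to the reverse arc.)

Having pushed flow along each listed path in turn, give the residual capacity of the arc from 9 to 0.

Residual capacity of (9,0): 8

after path 1 (2→13→0, push 3): res(9,0)=12
after path 2 (2→6→9→0, push 2): res(9,0)=10
after path 3 (2→11→8→5→10→7→12→6→9→0, push 1): res(9,0)=9
after path 4 (2→11→8→0, push 5): res(9,0)=9
after path 5 (2→11→10→9→0, push 1): res(9,0)=8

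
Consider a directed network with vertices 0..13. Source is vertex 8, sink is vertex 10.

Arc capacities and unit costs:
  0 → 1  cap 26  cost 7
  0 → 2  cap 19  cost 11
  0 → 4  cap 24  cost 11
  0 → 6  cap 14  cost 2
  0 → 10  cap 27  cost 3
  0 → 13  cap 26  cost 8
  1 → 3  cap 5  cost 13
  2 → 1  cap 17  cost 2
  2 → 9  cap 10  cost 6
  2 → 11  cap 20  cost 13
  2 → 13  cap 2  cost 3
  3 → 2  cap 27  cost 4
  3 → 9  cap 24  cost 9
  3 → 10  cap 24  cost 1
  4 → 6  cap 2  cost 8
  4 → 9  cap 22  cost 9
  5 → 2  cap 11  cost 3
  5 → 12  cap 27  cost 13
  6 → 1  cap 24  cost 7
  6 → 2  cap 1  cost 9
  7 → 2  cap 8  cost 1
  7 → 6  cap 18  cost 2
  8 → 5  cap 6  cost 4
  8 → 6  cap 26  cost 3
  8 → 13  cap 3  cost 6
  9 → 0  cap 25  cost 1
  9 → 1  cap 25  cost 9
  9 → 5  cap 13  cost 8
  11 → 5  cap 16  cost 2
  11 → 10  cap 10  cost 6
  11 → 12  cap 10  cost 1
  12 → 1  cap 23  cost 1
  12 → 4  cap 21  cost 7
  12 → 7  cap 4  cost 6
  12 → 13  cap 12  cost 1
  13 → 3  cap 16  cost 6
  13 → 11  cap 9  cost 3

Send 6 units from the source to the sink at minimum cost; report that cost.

Minimum cost for 6 units: 90

shortest-cost path #1: 8→13→3→10 push 3 @ unit cost 13 (adds 39)
shortest-cost path #2: 8→5→2→9→0→10 push 3 @ unit cost 17 (adds 51)
total cost = 90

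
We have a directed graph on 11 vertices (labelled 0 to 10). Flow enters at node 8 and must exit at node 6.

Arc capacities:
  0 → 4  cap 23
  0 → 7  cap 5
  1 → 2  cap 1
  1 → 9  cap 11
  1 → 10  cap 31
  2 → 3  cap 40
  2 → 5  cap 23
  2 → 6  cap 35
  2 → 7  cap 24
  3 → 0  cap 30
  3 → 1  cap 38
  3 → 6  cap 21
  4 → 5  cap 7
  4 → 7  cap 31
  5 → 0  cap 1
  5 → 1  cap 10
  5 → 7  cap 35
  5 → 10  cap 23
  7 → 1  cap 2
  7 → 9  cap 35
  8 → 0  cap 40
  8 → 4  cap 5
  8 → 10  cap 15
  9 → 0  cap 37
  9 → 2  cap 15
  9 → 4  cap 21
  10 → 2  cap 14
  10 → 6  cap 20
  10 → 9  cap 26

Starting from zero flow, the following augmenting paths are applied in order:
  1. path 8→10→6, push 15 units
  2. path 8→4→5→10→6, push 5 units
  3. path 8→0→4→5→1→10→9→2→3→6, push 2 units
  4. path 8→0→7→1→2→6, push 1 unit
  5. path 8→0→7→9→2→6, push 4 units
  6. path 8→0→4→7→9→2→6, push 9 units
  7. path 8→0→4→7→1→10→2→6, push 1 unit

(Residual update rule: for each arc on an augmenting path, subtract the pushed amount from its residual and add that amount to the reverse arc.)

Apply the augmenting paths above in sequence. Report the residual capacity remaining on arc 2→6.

Residual capacity of (2,6): 20

after path 1 (8→10→6, push 15): res(2,6)=35
after path 2 (8→4→5→10→6, push 5): res(2,6)=35
after path 3 (8→0→4→5→1→10→9→2→3→6, push 2): res(2,6)=35
after path 4 (8→0→7→1→2→6, push 1): res(2,6)=34
after path 5 (8→0→7→9→2→6, push 4): res(2,6)=30
after path 6 (8→0→4→7→9→2→6, push 9): res(2,6)=21
after path 7 (8→0→4→7→1→10→2→6, push 1): res(2,6)=20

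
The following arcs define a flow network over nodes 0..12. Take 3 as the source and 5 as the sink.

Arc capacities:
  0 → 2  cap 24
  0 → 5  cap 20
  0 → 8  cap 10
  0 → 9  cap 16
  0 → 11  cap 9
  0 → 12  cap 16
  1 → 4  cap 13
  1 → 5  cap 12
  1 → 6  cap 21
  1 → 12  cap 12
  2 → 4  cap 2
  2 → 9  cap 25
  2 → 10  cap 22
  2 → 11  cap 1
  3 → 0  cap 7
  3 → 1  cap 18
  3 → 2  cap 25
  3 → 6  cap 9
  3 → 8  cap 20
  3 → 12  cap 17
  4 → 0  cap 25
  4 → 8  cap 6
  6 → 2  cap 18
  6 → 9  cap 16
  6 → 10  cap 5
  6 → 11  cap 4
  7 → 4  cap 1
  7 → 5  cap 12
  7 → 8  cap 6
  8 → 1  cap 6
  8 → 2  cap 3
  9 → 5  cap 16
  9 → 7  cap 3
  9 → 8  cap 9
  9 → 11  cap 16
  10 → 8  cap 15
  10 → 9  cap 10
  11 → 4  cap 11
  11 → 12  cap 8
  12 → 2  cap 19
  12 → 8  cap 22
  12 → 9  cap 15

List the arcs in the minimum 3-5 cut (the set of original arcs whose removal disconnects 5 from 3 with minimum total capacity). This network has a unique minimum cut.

Min-cut arcs: {(0,5), (1,5), (9,5), (9,7)} (total capacity 51)

augment #1: 3→0→5 push 7
augment #2: 3→1→5 push 12
augment #3: 3→2→9→5 push 16
augment #4: 3→1→4→0→5 push 6
augment #5: 3→2→4→0→5 push 2
augment #6: 3→2→9→7→5 push 3
augment #7: 3→2→11→4→0→5 push 1
augment #8: 3→6→11→4→0→5 push 4
max flow = 51; residual-reachable set from 3 gives S-side
cut edges (S→T): {(0,5), (1,5), (9,5), (9,7)} total cap 51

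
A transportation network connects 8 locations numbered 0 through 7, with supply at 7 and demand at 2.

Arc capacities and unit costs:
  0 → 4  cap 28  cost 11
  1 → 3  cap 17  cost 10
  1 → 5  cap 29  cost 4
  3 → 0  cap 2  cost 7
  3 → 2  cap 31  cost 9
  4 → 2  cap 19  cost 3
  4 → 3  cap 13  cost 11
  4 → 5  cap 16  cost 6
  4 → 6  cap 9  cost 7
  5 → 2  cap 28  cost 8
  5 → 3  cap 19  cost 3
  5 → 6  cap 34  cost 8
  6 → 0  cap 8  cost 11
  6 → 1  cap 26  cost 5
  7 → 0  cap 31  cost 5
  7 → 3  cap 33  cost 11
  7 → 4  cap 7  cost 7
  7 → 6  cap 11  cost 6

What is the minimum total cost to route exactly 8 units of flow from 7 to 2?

shortest-cost path #1: 7→4→2 push 7 @ unit cost 10 (adds 70)
shortest-cost path #2: 7→0→4→2 push 1 @ unit cost 19 (adds 19)
total cost = 89

Minimum cost for 8 units: 89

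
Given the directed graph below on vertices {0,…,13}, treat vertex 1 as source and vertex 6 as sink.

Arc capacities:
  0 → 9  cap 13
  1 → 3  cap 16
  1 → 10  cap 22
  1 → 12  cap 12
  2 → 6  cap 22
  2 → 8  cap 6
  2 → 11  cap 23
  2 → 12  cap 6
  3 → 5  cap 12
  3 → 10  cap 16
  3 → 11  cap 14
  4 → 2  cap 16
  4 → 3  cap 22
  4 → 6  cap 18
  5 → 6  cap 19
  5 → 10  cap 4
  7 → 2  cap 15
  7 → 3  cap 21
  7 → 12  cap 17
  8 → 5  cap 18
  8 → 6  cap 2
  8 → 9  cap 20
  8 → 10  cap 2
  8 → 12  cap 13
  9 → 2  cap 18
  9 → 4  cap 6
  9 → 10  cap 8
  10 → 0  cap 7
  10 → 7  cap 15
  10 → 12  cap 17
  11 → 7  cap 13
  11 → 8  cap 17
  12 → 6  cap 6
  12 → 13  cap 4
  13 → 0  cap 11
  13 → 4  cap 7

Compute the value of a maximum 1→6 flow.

Maximum flow value: 48

augment #1: 1→12→6 bottleneck 6, total now 6
augment #2: 1→3→5→6 bottleneck 12, total now 18
augment #3: 1→3→11→8→6 bottleneck 2, total now 20
augment #4: 1→10→7→2→6 bottleneck 15, total now 35
augment #5: 1→12→13→4→6 bottleneck 4, total now 39
augment #6: 1→3→11→8→5→6 bottleneck 2, total now 41
augment #7: 1→10→0→9→2→6 bottleneck 7, total now 48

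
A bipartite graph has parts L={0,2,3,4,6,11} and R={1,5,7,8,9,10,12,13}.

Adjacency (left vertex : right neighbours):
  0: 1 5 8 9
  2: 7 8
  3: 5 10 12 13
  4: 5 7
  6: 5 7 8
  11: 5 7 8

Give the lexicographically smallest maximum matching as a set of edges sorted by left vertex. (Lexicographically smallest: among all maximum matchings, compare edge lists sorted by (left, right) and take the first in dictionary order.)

Lex-smallest maximum matching: {(0,1), (2,7), (3,10), (4,5), (6,8)}

|M| = 5 (so the lex-smallest maximum matching has 5 edges)
process left vertices in ascending order; for each, take the smallest-labelled available neighbour that still permits 5 edges overall, or leave it unmatched if none does
lex-smallest matching: {0-1, 2-7, 3-10, 4-5, 6-8}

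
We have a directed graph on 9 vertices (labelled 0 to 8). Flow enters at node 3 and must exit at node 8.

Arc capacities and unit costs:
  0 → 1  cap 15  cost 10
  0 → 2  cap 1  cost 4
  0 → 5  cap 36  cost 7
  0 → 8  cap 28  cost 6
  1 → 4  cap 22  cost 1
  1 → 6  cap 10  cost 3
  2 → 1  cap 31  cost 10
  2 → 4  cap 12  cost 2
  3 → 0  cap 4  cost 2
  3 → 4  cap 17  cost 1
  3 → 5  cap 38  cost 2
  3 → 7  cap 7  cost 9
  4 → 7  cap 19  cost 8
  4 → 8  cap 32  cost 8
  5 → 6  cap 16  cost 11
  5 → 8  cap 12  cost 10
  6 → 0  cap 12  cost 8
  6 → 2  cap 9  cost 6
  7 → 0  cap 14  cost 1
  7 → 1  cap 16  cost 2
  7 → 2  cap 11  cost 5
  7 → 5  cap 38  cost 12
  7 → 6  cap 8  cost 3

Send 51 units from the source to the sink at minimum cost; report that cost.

shortest-cost path #1: 3→0→8 push 4 @ unit cost 8 (adds 32)
shortest-cost path #2: 3→4→8 push 17 @ unit cost 9 (adds 153)
shortest-cost path #3: 3→5→8 push 12 @ unit cost 12 (adds 144)
shortest-cost path #4: 3→7→0→8 push 7 @ unit cost 16 (adds 112)
shortest-cost path #5: 3→5→6→0→8 push 11 @ unit cost 27 (adds 297)
total cost = 738

Minimum cost for 51 units: 738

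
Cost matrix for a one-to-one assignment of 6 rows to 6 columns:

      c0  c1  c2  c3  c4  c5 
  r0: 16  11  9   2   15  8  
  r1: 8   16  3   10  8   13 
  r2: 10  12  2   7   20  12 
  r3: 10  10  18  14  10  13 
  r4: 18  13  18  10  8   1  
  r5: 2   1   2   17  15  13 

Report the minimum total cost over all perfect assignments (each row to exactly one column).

Minimum assignment cost: 24

one of 2 optimal assignments: row0→col3 (cost 2), row1→col0 (cost 8), row2→col2 (cost 2), row3→col4 (cost 10), row4→col5 (cost 1), row5→col1 (cost 1)
total = 2 + 8 + 2 + 10 + 1 + 1 = 24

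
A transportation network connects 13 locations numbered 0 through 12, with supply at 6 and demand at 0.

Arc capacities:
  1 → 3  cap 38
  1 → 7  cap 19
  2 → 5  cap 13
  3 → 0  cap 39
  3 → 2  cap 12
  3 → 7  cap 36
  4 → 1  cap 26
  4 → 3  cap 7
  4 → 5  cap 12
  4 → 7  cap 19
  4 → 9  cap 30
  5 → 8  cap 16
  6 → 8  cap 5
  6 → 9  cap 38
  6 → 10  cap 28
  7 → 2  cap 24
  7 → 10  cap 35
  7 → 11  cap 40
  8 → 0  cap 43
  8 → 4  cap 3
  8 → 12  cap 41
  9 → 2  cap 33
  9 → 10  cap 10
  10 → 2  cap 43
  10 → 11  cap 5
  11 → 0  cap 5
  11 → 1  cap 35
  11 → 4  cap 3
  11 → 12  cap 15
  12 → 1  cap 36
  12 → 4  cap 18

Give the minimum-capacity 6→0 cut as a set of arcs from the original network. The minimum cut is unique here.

augment #1: 6→8→0 push 5
augment #2: 6→10→11→0 push 5
augment #3: 6→9→2→5→8→0 push 13
max flow = 23; residual-reachable set from 6 gives S-side
cut edges (S→T): {(2,5), (6,8), (10,11)} total cap 23

Min-cut arcs: {(2,5), (6,8), (10,11)} (total capacity 23)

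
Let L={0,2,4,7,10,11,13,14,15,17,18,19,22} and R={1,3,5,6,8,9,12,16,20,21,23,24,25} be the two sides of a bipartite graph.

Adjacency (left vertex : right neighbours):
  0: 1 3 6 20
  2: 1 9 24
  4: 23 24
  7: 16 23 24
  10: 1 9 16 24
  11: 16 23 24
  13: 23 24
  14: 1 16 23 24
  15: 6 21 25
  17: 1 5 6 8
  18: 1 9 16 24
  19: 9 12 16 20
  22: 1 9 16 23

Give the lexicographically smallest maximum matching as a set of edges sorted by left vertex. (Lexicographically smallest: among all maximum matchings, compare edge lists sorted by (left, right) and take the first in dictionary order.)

Lex-smallest maximum matching: {(0,3), (2,1), (4,23), (7,16), (10,9), (11,24), (15,6), (17,5), (19,12)}

|M| = 9 (so the lex-smallest maximum matching has 9 edges)
process left vertices in ascending order; for each, take the smallest-labelled available neighbour that still permits 9 edges overall, or leave it unmatched if none does
lex-smallest matching: {0-3, 2-1, 4-23, 7-16, 10-9, 11-24, 15-6, 17-5, 19-12}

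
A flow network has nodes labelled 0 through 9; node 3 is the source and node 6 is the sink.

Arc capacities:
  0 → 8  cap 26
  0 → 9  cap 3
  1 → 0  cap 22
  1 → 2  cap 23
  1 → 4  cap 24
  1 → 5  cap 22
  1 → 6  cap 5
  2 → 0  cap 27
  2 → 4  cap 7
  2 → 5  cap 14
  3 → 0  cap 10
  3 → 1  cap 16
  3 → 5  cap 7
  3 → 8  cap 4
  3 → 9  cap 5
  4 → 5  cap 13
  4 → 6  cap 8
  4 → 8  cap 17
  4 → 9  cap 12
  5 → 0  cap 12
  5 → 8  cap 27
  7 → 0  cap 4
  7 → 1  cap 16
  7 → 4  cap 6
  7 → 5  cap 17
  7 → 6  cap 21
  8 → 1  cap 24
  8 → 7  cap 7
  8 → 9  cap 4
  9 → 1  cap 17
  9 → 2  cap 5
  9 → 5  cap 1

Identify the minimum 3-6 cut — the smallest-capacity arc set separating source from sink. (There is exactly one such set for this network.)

augment #1: 3→1→6 push 5
augment #2: 3→1→4→6 push 8
augment #3: 3→8→7→6 push 4
augment #4: 3→0→8→7→6 push 3
max flow = 20; residual-reachable set from 3 gives S-side
cut edges (S→T): {(1,6), (4,6), (8,7)} total cap 20

Min-cut arcs: {(1,6), (4,6), (8,7)} (total capacity 20)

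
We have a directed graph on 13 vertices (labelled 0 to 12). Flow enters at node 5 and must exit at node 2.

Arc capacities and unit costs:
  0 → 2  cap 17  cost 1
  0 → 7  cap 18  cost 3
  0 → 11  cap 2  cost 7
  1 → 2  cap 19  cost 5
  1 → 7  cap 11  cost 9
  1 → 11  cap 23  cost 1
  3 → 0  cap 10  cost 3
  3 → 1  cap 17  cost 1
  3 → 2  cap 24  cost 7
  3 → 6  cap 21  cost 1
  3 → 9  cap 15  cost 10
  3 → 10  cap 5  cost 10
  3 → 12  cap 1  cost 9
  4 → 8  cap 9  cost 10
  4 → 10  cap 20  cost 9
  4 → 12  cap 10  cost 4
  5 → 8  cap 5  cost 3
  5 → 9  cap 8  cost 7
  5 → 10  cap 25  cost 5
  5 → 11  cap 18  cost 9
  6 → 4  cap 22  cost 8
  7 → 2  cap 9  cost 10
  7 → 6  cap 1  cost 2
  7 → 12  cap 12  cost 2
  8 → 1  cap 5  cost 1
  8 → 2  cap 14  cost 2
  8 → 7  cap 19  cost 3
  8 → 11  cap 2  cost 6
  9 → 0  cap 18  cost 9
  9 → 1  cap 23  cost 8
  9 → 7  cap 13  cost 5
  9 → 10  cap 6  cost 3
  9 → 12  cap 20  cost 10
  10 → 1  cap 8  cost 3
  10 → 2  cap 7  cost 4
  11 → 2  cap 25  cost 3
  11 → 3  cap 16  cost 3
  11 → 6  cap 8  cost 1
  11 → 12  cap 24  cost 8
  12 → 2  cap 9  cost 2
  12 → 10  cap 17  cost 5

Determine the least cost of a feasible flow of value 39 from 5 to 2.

shortest-cost path #1: 5→8→2 push 5 @ unit cost 5 (adds 25)
shortest-cost path #2: 5→10→2 push 7 @ unit cost 9 (adds 63)
shortest-cost path #3: 5→11→2 push 18 @ unit cost 12 (adds 216)
shortest-cost path #4: 5→10→1→11→2 push 7 @ unit cost 12 (adds 84)
shortest-cost path #5: 5→10→1→2 push 1 @ unit cost 13 (adds 13)
shortest-cost path #6: 5→9→7→12→2 push 1 @ unit cost 16 (adds 16)
total cost = 417

Minimum cost for 39 units: 417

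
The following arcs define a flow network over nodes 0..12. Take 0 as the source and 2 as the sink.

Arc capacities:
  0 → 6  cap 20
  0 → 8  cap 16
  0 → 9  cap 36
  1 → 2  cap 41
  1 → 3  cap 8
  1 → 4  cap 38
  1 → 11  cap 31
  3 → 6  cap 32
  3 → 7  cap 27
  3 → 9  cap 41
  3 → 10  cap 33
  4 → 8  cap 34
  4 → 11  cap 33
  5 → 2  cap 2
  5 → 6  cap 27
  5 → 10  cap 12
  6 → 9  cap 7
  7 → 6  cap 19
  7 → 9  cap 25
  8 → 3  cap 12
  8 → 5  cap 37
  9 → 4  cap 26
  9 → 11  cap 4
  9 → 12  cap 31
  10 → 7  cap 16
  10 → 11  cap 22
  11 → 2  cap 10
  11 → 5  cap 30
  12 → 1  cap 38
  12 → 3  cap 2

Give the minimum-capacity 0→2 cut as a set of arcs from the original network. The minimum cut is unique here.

augment #1: 0→8→5→2 push 2
augment #2: 0→9→11→2 push 4
augment #3: 0→9→4→11→2 push 6
augment #4: 0→9→12→1→2 push 26
augment #5: 0→6→9→12→1→2 push 5
max flow = 43; residual-reachable set from 0 gives S-side
cut edges (S→T): {(5,2), (9,12), (11,2)} total cap 43

Min-cut arcs: {(5,2), (9,12), (11,2)} (total capacity 43)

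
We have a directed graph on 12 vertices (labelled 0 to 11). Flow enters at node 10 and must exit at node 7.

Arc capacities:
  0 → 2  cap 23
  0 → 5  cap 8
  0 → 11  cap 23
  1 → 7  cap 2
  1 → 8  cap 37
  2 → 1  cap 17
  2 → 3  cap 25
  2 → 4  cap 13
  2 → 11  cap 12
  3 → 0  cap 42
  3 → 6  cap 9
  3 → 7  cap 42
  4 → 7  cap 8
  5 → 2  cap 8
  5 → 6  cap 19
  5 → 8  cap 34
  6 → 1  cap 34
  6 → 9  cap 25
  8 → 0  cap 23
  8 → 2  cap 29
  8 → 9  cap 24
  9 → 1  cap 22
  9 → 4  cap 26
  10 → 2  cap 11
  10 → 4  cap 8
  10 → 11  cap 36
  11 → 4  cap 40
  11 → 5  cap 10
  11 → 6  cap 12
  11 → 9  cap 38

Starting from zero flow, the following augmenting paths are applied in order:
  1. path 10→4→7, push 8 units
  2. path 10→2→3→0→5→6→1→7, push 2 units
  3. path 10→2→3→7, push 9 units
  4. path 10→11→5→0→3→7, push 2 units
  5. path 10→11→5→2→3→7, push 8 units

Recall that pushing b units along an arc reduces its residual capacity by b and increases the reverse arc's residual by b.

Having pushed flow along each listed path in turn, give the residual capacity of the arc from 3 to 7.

after path 1 (10→4→7, push 8): res(3,7)=42
after path 2 (10→2→3→0→5→6→1→7, push 2): res(3,7)=42
after path 3 (10→2→3→7, push 9): res(3,7)=33
after path 4 (10→11→5→0→3→7, push 2): res(3,7)=31
after path 5 (10→11→5→2→3→7, push 8): res(3,7)=23

Residual capacity of (3,7): 23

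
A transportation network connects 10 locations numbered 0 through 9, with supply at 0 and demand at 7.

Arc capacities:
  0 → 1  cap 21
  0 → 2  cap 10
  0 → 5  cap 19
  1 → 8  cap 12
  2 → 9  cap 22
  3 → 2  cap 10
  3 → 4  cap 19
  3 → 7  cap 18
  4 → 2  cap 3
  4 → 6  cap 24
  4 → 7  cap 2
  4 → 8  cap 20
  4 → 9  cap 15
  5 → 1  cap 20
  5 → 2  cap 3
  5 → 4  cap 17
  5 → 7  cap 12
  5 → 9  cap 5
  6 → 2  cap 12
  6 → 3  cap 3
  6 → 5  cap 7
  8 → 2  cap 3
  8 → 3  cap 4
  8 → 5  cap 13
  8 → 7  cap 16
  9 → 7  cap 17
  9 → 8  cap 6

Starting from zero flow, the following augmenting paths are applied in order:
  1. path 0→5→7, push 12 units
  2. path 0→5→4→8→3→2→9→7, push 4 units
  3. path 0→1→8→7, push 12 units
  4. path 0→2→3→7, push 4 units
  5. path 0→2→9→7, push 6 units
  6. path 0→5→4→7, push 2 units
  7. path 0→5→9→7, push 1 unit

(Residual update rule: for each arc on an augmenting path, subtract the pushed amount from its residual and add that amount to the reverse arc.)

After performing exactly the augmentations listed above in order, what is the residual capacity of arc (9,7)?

Residual capacity of (9,7): 6

after path 1 (0→5→7, push 12): res(9,7)=17
after path 2 (0→5→4→8→3→2→9→7, push 4): res(9,7)=13
after path 3 (0→1→8→7, push 12): res(9,7)=13
after path 4 (0→2→3→7, push 4): res(9,7)=13
after path 5 (0→2→9→7, push 6): res(9,7)=7
after path 6 (0→5→4→7, push 2): res(9,7)=7
after path 7 (0→5→9→7, push 1): res(9,7)=6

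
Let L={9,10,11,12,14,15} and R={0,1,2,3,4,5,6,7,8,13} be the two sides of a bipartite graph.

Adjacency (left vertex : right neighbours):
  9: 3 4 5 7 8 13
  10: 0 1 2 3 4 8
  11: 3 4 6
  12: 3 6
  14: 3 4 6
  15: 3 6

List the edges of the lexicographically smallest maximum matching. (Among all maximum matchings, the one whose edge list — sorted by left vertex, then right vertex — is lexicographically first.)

|M| = 5 (so the lex-smallest maximum matching has 5 edges)
process left vertices in ascending order; for each, take the smallest-labelled available neighbour that still permits 5 edges overall, or leave it unmatched if none does
lex-smallest matching: {9-5, 10-0, 11-3, 12-6, 14-4}

Lex-smallest maximum matching: {(9,5), (10,0), (11,3), (12,6), (14,4)}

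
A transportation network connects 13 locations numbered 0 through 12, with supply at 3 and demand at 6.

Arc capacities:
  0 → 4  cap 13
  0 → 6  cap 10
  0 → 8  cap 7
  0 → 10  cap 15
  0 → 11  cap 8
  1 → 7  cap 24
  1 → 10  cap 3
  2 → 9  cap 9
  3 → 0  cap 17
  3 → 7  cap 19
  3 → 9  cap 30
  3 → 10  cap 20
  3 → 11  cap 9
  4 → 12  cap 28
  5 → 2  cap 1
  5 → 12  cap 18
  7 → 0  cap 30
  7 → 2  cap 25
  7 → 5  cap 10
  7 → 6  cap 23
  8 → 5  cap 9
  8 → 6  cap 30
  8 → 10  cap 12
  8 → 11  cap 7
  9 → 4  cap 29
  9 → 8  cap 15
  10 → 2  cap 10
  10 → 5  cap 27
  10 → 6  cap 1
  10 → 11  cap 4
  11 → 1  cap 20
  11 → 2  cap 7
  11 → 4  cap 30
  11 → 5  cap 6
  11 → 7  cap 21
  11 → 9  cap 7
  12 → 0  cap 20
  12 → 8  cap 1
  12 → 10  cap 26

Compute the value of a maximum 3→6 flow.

Maximum flow value: 57

augment #1: 3→0→6 bottleneck 10, total now 10
augment #2: 3→7→6 bottleneck 19, total now 29
augment #3: 3→10→6 bottleneck 1, total now 30
augment #4: 3→0→8→6 bottleneck 7, total now 37
augment #5: 3→9→8→6 bottleneck 15, total now 52
augment #6: 3→11→7→6 bottleneck 4, total now 56
augment #7: 3→9→4→12→8→6 bottleneck 1, total now 57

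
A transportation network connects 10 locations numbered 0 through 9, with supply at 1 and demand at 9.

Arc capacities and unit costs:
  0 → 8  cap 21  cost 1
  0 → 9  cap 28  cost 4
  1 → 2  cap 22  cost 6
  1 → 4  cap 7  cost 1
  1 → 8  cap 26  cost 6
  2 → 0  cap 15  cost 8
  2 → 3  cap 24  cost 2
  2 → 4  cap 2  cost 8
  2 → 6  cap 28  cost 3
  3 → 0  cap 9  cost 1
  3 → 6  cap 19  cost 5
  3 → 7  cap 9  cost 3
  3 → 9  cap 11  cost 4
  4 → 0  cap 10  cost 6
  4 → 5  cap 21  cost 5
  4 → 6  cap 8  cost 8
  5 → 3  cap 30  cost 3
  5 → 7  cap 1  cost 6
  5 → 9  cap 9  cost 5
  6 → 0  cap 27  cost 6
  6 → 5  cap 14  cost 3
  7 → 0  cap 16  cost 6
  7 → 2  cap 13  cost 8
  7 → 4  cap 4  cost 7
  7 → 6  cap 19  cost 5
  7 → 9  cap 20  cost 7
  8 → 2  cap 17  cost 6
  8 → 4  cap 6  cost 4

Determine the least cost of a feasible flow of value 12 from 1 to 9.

Minimum cost for 12 units: 137

shortest-cost path #1: 1→4→5→9 push 7 @ unit cost 11 (adds 77)
shortest-cost path #2: 1→2→3→9 push 5 @ unit cost 12 (adds 60)
total cost = 137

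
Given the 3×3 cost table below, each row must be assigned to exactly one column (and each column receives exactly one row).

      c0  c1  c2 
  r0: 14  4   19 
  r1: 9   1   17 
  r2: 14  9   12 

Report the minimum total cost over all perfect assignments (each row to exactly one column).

Minimum assignment cost: 25

optimal assignment: row0→col1 (cost 4), row1→col0 (cost 9), row2→col2 (cost 12)
total = 4 + 9 + 12 = 25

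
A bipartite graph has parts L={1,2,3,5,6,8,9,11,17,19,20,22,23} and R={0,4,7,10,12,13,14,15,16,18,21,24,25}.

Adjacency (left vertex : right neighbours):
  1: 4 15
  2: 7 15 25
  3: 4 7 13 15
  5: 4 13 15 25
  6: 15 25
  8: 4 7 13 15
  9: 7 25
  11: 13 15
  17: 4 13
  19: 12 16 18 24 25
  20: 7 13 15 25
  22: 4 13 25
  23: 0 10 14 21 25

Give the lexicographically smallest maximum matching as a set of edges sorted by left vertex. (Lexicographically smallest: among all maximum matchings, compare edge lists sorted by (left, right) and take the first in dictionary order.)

Lex-smallest maximum matching: {(1,4), (2,7), (3,13), (5,15), (6,25), (19,12), (23,0)}

|M| = 7 (so the lex-smallest maximum matching has 7 edges)
process left vertices in ascending order; for each, take the smallest-labelled available neighbour that still permits 7 edges overall, or leave it unmatched if none does
lex-smallest matching: {1-4, 2-7, 3-13, 5-15, 6-25, 19-12, 23-0}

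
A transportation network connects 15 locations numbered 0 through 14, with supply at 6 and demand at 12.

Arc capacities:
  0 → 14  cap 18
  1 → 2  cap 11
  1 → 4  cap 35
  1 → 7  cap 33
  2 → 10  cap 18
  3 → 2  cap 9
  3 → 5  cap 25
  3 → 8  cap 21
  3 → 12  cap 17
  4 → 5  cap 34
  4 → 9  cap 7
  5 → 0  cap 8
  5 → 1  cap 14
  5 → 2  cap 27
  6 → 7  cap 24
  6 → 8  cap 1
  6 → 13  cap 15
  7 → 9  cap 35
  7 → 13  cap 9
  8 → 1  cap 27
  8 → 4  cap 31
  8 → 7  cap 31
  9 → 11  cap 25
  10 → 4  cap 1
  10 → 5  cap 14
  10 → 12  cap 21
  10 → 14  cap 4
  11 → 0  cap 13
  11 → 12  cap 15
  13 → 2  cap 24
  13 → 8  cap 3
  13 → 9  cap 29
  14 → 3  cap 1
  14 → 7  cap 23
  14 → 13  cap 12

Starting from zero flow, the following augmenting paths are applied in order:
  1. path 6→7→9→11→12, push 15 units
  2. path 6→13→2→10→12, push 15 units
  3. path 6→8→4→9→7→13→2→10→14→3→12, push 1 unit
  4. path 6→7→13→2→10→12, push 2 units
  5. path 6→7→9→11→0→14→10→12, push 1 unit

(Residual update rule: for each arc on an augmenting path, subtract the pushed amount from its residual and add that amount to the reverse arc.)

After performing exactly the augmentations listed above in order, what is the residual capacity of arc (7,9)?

Residual capacity of (7,9): 20

after path 1 (6→7→9→11→12, push 15): res(7,9)=20
after path 2 (6→13→2→10→12, push 15): res(7,9)=20
after path 3 (6→8→4→9→7→13→2→10→14→3→12, push 1): res(7,9)=21
after path 4 (6→7→13→2→10→12, push 2): res(7,9)=21
after path 5 (6→7→9→11→0→14→10→12, push 1): res(7,9)=20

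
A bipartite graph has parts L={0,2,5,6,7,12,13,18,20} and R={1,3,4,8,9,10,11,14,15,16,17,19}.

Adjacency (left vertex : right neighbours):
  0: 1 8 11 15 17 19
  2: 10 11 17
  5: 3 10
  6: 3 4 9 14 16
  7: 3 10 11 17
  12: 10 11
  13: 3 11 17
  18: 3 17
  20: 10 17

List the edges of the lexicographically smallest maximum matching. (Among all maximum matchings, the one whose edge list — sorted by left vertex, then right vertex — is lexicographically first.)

|M| = 6 (so the lex-smallest maximum matching has 6 edges)
process left vertices in ascending order; for each, take the smallest-labelled available neighbour that still permits 6 edges overall, or leave it unmatched if none does
lex-smallest matching: {0-1, 2-10, 5-3, 6-4, 7-11, 13-17}

Lex-smallest maximum matching: {(0,1), (2,10), (5,3), (6,4), (7,11), (13,17)}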